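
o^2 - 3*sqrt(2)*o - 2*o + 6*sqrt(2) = (o - 2)*(o - 3*sqrt(2))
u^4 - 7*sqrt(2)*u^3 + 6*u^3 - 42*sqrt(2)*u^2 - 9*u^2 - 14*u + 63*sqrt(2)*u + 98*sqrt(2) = (u - 2)*(u + 1)*(u + 7)*(u - 7*sqrt(2))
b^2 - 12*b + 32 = (b - 8)*(b - 4)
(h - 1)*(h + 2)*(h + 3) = h^3 + 4*h^2 + h - 6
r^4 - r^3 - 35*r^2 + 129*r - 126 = (r - 3)^2*(r - 2)*(r + 7)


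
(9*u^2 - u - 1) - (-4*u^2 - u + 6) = 13*u^2 - 7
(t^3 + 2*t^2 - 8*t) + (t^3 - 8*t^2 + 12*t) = 2*t^3 - 6*t^2 + 4*t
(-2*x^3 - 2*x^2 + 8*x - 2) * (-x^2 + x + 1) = 2*x^5 - 12*x^3 + 8*x^2 + 6*x - 2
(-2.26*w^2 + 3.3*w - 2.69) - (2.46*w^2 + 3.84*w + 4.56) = -4.72*w^2 - 0.54*w - 7.25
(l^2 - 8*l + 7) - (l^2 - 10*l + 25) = 2*l - 18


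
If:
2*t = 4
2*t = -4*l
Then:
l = -1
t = 2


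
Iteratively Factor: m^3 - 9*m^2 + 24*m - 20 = (m - 2)*(m^2 - 7*m + 10) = (m - 5)*(m - 2)*(m - 2)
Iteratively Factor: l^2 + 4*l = (l)*(l + 4)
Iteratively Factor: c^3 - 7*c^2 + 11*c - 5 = (c - 1)*(c^2 - 6*c + 5) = (c - 5)*(c - 1)*(c - 1)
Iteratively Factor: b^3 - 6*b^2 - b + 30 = (b - 5)*(b^2 - b - 6) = (b - 5)*(b + 2)*(b - 3)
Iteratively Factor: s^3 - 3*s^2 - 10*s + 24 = (s - 4)*(s^2 + s - 6) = (s - 4)*(s - 2)*(s + 3)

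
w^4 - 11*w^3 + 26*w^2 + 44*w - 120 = (w - 6)*(w - 5)*(w - 2)*(w + 2)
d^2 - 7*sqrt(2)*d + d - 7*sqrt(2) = (d + 1)*(d - 7*sqrt(2))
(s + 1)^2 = s^2 + 2*s + 1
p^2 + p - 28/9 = (p - 4/3)*(p + 7/3)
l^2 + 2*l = l*(l + 2)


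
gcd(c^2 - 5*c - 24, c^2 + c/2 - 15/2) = c + 3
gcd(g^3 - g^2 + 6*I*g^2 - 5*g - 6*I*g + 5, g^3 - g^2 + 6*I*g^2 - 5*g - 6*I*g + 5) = g^3 + g^2*(-1 + 6*I) + g*(-5 - 6*I) + 5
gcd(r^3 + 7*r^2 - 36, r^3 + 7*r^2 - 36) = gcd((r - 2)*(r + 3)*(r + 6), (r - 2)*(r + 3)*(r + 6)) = r^3 + 7*r^2 - 36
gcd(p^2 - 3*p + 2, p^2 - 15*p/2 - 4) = 1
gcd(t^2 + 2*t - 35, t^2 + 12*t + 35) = t + 7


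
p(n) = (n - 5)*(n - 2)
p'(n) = 2*n - 7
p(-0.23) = 11.66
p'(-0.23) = -7.46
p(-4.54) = 62.39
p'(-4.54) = -16.08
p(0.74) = 5.37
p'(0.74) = -5.52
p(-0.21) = 11.51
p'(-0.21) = -7.42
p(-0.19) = 11.37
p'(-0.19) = -7.38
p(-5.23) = 73.96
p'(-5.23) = -17.46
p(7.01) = 10.07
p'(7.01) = 7.02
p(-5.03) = 70.51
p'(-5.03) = -17.06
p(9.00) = 28.00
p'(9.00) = 11.00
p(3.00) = -2.00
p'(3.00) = -1.00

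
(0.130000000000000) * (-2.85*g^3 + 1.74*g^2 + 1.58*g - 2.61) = -0.3705*g^3 + 0.2262*g^2 + 0.2054*g - 0.3393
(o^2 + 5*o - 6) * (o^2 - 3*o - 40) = o^4 + 2*o^3 - 61*o^2 - 182*o + 240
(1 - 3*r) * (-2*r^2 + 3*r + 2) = 6*r^3 - 11*r^2 - 3*r + 2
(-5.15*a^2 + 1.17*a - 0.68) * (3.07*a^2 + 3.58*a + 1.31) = -15.8105*a^4 - 14.8451*a^3 - 4.6455*a^2 - 0.9017*a - 0.8908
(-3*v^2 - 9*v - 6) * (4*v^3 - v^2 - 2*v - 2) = -12*v^5 - 33*v^4 - 9*v^3 + 30*v^2 + 30*v + 12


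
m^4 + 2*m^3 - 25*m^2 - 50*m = m*(m - 5)*(m + 2)*(m + 5)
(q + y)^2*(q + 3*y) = q^3 + 5*q^2*y + 7*q*y^2 + 3*y^3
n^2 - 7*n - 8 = (n - 8)*(n + 1)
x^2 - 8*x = x*(x - 8)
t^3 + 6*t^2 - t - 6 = (t - 1)*(t + 1)*(t + 6)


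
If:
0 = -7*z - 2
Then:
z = -2/7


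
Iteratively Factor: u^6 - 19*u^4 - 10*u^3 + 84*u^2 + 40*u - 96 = (u - 1)*(u^5 + u^4 - 18*u^3 - 28*u^2 + 56*u + 96) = (u - 2)*(u - 1)*(u^4 + 3*u^3 - 12*u^2 - 52*u - 48) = (u - 2)*(u - 1)*(u + 2)*(u^3 + u^2 - 14*u - 24) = (u - 4)*(u - 2)*(u - 1)*(u + 2)*(u^2 + 5*u + 6) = (u - 4)*(u - 2)*(u - 1)*(u + 2)*(u + 3)*(u + 2)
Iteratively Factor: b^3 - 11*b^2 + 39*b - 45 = (b - 3)*(b^2 - 8*b + 15) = (b - 3)^2*(b - 5)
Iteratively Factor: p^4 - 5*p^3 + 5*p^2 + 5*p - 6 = (p - 2)*(p^3 - 3*p^2 - p + 3) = (p - 2)*(p + 1)*(p^2 - 4*p + 3) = (p - 2)*(p - 1)*(p + 1)*(p - 3)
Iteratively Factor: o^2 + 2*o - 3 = (o + 3)*(o - 1)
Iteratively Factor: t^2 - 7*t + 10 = (t - 2)*(t - 5)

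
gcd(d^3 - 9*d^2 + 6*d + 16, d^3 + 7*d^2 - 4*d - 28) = d - 2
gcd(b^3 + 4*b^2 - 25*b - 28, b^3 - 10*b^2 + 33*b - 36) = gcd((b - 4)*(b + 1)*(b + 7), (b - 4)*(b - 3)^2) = b - 4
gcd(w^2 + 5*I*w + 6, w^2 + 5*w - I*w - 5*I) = w - I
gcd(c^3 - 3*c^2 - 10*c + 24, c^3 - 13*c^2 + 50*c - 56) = c^2 - 6*c + 8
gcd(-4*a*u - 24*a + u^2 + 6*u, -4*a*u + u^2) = -4*a + u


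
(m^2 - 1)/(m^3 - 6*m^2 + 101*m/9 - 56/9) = 9*(m + 1)/(9*m^2 - 45*m + 56)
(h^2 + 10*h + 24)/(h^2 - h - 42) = (h + 4)/(h - 7)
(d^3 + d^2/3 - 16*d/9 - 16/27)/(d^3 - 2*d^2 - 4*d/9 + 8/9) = (27*d^3 + 9*d^2 - 48*d - 16)/(3*(9*d^3 - 18*d^2 - 4*d + 8))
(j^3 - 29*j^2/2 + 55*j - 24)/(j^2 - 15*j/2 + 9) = (2*j^2 - 17*j + 8)/(2*j - 3)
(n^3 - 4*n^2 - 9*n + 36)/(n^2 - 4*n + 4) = (n^3 - 4*n^2 - 9*n + 36)/(n^2 - 4*n + 4)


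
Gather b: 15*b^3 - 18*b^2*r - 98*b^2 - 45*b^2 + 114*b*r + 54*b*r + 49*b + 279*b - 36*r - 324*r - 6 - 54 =15*b^3 + b^2*(-18*r - 143) + b*(168*r + 328) - 360*r - 60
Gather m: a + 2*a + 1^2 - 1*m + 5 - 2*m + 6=3*a - 3*m + 12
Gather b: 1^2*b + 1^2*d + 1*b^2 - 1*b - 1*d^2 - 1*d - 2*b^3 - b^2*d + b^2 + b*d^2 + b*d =-2*b^3 + b^2*(2 - d) + b*(d^2 + d) - d^2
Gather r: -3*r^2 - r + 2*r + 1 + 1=-3*r^2 + r + 2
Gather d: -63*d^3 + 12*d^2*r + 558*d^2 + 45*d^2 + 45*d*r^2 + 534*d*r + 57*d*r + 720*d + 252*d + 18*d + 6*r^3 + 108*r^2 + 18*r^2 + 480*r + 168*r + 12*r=-63*d^3 + d^2*(12*r + 603) + d*(45*r^2 + 591*r + 990) + 6*r^3 + 126*r^2 + 660*r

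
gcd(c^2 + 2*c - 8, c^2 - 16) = c + 4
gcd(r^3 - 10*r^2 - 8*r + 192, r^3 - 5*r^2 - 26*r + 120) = r - 6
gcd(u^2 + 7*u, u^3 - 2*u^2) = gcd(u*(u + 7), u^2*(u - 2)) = u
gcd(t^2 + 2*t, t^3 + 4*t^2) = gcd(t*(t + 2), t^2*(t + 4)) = t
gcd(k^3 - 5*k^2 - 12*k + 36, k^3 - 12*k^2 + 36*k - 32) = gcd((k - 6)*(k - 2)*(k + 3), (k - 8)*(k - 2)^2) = k - 2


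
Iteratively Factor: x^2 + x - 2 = (x - 1)*(x + 2)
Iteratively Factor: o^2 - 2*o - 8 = (o + 2)*(o - 4)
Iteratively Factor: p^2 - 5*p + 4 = (p - 1)*(p - 4)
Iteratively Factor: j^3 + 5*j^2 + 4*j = (j + 1)*(j^2 + 4*j) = j*(j + 1)*(j + 4)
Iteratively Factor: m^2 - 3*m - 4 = (m + 1)*(m - 4)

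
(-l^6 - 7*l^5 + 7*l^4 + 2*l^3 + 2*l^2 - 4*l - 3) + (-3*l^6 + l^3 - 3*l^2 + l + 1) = -4*l^6 - 7*l^5 + 7*l^4 + 3*l^3 - l^2 - 3*l - 2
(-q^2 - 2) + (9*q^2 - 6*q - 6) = 8*q^2 - 6*q - 8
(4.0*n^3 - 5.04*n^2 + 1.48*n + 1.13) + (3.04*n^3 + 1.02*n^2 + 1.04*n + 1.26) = 7.04*n^3 - 4.02*n^2 + 2.52*n + 2.39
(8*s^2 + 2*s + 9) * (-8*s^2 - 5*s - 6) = -64*s^4 - 56*s^3 - 130*s^2 - 57*s - 54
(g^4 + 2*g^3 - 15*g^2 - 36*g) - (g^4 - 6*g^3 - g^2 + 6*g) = 8*g^3 - 14*g^2 - 42*g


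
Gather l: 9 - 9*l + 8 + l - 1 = 16 - 8*l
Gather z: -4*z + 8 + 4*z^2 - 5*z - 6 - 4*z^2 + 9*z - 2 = 0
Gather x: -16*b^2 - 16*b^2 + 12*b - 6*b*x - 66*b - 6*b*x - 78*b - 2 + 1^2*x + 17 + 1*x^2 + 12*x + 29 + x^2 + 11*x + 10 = -32*b^2 - 132*b + 2*x^2 + x*(24 - 12*b) + 54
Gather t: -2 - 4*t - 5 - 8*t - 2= -12*t - 9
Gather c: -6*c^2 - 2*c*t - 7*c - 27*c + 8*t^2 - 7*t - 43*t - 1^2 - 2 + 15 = -6*c^2 + c*(-2*t - 34) + 8*t^2 - 50*t + 12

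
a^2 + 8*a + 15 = (a + 3)*(a + 5)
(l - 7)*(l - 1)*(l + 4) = l^3 - 4*l^2 - 25*l + 28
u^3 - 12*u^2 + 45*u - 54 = (u - 6)*(u - 3)^2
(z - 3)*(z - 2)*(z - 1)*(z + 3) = z^4 - 3*z^3 - 7*z^2 + 27*z - 18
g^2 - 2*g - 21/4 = (g - 7/2)*(g + 3/2)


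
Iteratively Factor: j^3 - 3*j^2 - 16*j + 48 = (j - 4)*(j^2 + j - 12) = (j - 4)*(j + 4)*(j - 3)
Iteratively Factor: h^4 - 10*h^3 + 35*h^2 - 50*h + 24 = (h - 1)*(h^3 - 9*h^2 + 26*h - 24) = (h - 2)*(h - 1)*(h^2 - 7*h + 12) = (h - 4)*(h - 2)*(h - 1)*(h - 3)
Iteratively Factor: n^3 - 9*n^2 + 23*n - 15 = (n - 1)*(n^2 - 8*n + 15) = (n - 5)*(n - 1)*(n - 3)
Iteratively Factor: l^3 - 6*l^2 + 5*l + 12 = (l - 4)*(l^2 - 2*l - 3) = (l - 4)*(l - 3)*(l + 1)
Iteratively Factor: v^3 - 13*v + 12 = (v + 4)*(v^2 - 4*v + 3) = (v - 3)*(v + 4)*(v - 1)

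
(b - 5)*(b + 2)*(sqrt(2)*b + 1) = sqrt(2)*b^3 - 3*sqrt(2)*b^2 + b^2 - 10*sqrt(2)*b - 3*b - 10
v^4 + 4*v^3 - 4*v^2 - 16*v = v*(v - 2)*(v + 2)*(v + 4)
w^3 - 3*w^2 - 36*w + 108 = (w - 6)*(w - 3)*(w + 6)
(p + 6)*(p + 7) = p^2 + 13*p + 42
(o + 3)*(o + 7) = o^2 + 10*o + 21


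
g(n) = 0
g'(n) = 0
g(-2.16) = 0.00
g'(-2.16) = 0.00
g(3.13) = 0.00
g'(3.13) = 0.00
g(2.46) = 0.00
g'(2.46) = 0.00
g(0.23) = 0.00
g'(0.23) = 0.00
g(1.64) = 0.00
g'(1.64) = 0.00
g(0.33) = 0.00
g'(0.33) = 0.00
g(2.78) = 0.00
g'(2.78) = 0.00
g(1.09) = 0.00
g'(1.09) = 0.00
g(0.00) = 0.00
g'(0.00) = 0.00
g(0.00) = 0.00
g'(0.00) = 0.00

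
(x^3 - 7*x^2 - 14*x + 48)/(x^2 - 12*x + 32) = (x^2 + x - 6)/(x - 4)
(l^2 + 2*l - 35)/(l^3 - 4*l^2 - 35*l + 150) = (l + 7)/(l^2 + l - 30)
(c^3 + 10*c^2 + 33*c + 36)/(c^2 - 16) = (c^2 + 6*c + 9)/(c - 4)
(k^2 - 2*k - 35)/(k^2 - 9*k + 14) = (k + 5)/(k - 2)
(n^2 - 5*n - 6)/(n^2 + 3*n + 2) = (n - 6)/(n + 2)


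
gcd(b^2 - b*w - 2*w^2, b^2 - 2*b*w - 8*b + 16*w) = -b + 2*w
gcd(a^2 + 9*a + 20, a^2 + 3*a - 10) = a + 5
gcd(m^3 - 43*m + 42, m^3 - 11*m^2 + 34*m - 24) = m^2 - 7*m + 6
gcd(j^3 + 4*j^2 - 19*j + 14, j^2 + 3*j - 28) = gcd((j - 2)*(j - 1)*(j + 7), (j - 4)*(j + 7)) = j + 7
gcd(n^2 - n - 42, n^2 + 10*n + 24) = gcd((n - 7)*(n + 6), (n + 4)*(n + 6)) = n + 6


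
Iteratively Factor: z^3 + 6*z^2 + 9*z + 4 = (z + 4)*(z^2 + 2*z + 1) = (z + 1)*(z + 4)*(z + 1)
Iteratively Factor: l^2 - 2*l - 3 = (l - 3)*(l + 1)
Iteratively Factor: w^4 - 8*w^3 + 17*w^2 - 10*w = (w)*(w^3 - 8*w^2 + 17*w - 10) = w*(w - 5)*(w^2 - 3*w + 2) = w*(w - 5)*(w - 2)*(w - 1)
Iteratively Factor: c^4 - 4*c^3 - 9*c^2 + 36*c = (c + 3)*(c^3 - 7*c^2 + 12*c) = (c - 4)*(c + 3)*(c^2 - 3*c) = (c - 4)*(c - 3)*(c + 3)*(c)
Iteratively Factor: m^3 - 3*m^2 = (m - 3)*(m^2) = m*(m - 3)*(m)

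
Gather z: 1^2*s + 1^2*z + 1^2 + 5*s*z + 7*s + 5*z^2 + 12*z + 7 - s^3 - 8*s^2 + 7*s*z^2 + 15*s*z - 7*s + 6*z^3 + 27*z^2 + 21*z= -s^3 - 8*s^2 + s + 6*z^3 + z^2*(7*s + 32) + z*(20*s + 34) + 8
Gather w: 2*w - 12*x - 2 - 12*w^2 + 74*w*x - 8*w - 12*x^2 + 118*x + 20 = -12*w^2 + w*(74*x - 6) - 12*x^2 + 106*x + 18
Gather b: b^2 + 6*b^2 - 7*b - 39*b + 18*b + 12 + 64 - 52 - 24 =7*b^2 - 28*b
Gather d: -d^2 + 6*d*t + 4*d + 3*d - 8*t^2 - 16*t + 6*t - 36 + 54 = -d^2 + d*(6*t + 7) - 8*t^2 - 10*t + 18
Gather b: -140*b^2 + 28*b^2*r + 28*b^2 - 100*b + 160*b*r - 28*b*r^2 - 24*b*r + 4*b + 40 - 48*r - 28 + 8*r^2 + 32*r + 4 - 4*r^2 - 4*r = b^2*(28*r - 112) + b*(-28*r^2 + 136*r - 96) + 4*r^2 - 20*r + 16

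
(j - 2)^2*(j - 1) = j^3 - 5*j^2 + 8*j - 4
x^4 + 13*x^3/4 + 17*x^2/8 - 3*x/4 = x*(x - 1/4)*(x + 3/2)*(x + 2)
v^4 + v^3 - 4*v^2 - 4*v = v*(v - 2)*(v + 1)*(v + 2)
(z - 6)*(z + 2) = z^2 - 4*z - 12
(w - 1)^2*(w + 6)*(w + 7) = w^4 + 11*w^3 + 17*w^2 - 71*w + 42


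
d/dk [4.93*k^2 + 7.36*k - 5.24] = 9.86*k + 7.36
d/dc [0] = 0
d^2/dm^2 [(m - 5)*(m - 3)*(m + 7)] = 6*m - 2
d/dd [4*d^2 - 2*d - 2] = 8*d - 2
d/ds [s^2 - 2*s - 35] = 2*s - 2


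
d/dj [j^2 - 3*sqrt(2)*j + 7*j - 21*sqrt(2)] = 2*j - 3*sqrt(2) + 7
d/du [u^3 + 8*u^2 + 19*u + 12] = 3*u^2 + 16*u + 19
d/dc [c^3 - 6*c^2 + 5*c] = 3*c^2 - 12*c + 5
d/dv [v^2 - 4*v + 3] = 2*v - 4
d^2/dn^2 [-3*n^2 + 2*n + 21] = -6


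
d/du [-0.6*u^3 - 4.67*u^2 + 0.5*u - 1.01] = -1.8*u^2 - 9.34*u + 0.5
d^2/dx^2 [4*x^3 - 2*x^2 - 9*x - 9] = 24*x - 4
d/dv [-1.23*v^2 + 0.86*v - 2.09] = 0.86 - 2.46*v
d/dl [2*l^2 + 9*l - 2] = 4*l + 9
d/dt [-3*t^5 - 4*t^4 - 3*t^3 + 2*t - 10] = -15*t^4 - 16*t^3 - 9*t^2 + 2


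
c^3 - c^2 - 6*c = c*(c - 3)*(c + 2)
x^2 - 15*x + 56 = (x - 8)*(x - 7)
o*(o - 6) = o^2 - 6*o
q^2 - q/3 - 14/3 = (q - 7/3)*(q + 2)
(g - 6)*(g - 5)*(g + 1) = g^3 - 10*g^2 + 19*g + 30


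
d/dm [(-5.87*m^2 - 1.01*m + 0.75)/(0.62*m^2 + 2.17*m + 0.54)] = (-12.1117*m^2 - 7.2696*m - 2.1729)/(0.3844*m^4 + 2.6908*m^3 + 5.3785*m^2 + 2.3436*m + 0.2916)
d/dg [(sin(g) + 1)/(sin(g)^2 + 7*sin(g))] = (-2*sin(g) + cos(g)^2 - 8)*cos(g)/((sin(g) + 7)^2*sin(g)^2)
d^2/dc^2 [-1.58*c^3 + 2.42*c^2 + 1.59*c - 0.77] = 4.84 - 9.48*c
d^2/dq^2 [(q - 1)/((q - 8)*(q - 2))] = 2*(q^3 - 3*q^2 - 18*q + 76)/(q^6 - 30*q^5 + 348*q^4 - 1960*q^3 + 5568*q^2 - 7680*q + 4096)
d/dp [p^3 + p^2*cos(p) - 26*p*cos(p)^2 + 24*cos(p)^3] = -p^2*sin(p) + 3*p^2 + 26*p*sin(2*p) + 2*p*cos(p) - 72*sin(p)*cos(p)^2 - 26*cos(p)^2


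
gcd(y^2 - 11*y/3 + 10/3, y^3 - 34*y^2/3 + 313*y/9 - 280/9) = y - 5/3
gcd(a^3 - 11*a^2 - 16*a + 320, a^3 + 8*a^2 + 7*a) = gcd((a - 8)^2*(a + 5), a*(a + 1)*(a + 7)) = 1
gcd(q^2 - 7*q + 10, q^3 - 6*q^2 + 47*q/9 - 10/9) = q - 5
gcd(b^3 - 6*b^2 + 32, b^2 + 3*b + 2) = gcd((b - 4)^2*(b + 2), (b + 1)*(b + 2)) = b + 2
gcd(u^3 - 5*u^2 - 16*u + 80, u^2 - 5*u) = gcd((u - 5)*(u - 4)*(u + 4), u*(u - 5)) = u - 5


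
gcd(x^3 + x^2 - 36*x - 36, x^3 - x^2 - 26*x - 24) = x^2 - 5*x - 6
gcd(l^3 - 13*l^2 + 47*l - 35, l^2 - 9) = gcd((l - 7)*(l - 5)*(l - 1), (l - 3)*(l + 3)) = 1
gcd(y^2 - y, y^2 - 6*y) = y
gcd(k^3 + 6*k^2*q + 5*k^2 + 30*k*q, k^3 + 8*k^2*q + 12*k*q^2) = k^2 + 6*k*q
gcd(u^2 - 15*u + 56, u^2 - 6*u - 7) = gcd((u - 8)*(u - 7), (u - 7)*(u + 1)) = u - 7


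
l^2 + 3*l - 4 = (l - 1)*(l + 4)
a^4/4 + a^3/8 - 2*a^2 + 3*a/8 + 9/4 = (a/4 + 1/4)*(a - 2)*(a - 3/2)*(a + 3)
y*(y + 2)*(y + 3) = y^3 + 5*y^2 + 6*y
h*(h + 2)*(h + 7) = h^3 + 9*h^2 + 14*h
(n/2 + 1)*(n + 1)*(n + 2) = n^3/2 + 5*n^2/2 + 4*n + 2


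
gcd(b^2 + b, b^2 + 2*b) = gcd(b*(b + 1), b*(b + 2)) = b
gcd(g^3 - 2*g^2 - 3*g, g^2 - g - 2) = g + 1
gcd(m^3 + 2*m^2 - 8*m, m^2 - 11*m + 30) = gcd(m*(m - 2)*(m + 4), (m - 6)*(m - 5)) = 1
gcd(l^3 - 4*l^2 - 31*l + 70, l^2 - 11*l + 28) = l - 7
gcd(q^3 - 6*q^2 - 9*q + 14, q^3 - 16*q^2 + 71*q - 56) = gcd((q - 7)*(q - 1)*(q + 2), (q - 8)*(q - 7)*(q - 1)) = q^2 - 8*q + 7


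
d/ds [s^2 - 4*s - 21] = 2*s - 4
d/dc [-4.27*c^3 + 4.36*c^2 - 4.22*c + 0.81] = -12.81*c^2 + 8.72*c - 4.22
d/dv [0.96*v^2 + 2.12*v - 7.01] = 1.92*v + 2.12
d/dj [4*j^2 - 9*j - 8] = 8*j - 9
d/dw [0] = 0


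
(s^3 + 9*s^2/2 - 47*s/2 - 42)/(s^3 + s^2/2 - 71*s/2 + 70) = (2*s + 3)/(2*s - 5)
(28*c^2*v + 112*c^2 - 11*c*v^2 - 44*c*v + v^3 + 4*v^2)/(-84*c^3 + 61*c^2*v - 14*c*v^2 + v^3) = (v + 4)/(-3*c + v)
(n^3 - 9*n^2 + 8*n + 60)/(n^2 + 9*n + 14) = (n^2 - 11*n + 30)/(n + 7)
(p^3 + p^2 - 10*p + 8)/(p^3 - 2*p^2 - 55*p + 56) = (p^2 + 2*p - 8)/(p^2 - p - 56)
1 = 1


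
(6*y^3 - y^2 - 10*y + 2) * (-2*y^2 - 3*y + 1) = -12*y^5 - 16*y^4 + 29*y^3 + 25*y^2 - 16*y + 2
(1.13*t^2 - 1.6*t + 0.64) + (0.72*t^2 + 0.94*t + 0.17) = 1.85*t^2 - 0.66*t + 0.81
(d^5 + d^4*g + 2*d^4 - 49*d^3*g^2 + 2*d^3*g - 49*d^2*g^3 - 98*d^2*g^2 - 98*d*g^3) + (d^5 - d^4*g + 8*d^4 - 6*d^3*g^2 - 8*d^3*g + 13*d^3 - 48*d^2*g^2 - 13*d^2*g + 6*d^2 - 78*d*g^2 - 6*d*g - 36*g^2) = 2*d^5 + 10*d^4 - 55*d^3*g^2 - 6*d^3*g + 13*d^3 - 49*d^2*g^3 - 146*d^2*g^2 - 13*d^2*g + 6*d^2 - 98*d*g^3 - 78*d*g^2 - 6*d*g - 36*g^2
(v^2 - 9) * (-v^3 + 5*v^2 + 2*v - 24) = -v^5 + 5*v^4 + 11*v^3 - 69*v^2 - 18*v + 216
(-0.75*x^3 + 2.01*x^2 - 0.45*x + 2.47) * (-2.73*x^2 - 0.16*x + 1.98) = 2.0475*x^5 - 5.3673*x^4 - 0.5781*x^3 - 2.6913*x^2 - 1.2862*x + 4.8906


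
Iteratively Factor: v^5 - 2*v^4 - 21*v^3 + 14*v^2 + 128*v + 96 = (v + 1)*(v^4 - 3*v^3 - 18*v^2 + 32*v + 96) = (v + 1)*(v + 3)*(v^3 - 6*v^2 + 32) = (v + 1)*(v + 2)*(v + 3)*(v^2 - 8*v + 16) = (v - 4)*(v + 1)*(v + 2)*(v + 3)*(v - 4)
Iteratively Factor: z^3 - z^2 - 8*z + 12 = (z - 2)*(z^2 + z - 6) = (z - 2)^2*(z + 3)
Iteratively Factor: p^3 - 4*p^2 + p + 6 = (p - 3)*(p^2 - p - 2) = (p - 3)*(p - 2)*(p + 1)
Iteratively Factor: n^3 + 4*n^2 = (n + 4)*(n^2) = n*(n + 4)*(n)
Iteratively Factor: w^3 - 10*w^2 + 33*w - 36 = (w - 4)*(w^2 - 6*w + 9) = (w - 4)*(w - 3)*(w - 3)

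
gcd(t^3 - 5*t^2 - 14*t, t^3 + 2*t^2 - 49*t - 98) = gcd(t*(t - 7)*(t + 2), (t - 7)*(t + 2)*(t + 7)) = t^2 - 5*t - 14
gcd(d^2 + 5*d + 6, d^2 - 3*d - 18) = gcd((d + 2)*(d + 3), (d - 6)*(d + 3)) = d + 3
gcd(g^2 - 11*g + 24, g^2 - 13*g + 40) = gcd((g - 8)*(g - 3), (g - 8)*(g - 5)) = g - 8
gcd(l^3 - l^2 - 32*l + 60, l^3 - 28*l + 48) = l^2 + 4*l - 12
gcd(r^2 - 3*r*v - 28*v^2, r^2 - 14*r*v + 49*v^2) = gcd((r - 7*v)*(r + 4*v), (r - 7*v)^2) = r - 7*v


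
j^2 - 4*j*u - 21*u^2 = (j - 7*u)*(j + 3*u)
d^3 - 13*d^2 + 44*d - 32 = (d - 8)*(d - 4)*(d - 1)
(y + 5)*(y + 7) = y^2 + 12*y + 35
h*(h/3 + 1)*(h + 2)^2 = h^4/3 + 7*h^3/3 + 16*h^2/3 + 4*h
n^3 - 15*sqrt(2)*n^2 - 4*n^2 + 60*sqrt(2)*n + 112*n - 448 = (n - 4)*(n - 8*sqrt(2))*(n - 7*sqrt(2))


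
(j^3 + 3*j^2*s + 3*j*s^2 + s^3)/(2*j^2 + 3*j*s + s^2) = (j^2 + 2*j*s + s^2)/(2*j + s)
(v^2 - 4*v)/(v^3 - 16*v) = 1/(v + 4)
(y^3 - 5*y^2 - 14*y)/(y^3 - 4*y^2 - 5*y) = (-y^2 + 5*y + 14)/(-y^2 + 4*y + 5)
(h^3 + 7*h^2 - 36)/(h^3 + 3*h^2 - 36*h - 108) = (h - 2)/(h - 6)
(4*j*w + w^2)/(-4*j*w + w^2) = (4*j + w)/(-4*j + w)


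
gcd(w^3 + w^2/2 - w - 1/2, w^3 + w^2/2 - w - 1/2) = w^3 + w^2/2 - w - 1/2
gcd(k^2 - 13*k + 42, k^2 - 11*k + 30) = k - 6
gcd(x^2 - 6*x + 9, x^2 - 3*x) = x - 3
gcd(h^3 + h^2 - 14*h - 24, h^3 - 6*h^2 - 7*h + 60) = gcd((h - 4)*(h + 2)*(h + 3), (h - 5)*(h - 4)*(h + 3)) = h^2 - h - 12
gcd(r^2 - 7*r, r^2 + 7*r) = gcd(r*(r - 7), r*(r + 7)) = r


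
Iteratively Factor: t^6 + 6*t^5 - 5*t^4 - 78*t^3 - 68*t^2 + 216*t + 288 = (t + 2)*(t^5 + 4*t^4 - 13*t^3 - 52*t^2 + 36*t + 144) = (t - 3)*(t + 2)*(t^4 + 7*t^3 + 8*t^2 - 28*t - 48) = (t - 3)*(t - 2)*(t + 2)*(t^3 + 9*t^2 + 26*t + 24) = (t - 3)*(t - 2)*(t + 2)^2*(t^2 + 7*t + 12) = (t - 3)*(t - 2)*(t + 2)^2*(t + 4)*(t + 3)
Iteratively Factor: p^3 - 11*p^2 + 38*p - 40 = (p - 2)*(p^2 - 9*p + 20) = (p - 4)*(p - 2)*(p - 5)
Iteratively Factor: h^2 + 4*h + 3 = (h + 1)*(h + 3)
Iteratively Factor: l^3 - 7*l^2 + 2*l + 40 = (l - 4)*(l^2 - 3*l - 10) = (l - 5)*(l - 4)*(l + 2)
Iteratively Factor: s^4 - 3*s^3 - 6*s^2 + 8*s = (s)*(s^3 - 3*s^2 - 6*s + 8) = s*(s - 1)*(s^2 - 2*s - 8) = s*(s - 1)*(s + 2)*(s - 4)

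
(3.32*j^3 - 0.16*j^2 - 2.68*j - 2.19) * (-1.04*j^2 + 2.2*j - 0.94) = -3.4528*j^5 + 7.4704*j^4 - 0.685599999999999*j^3 - 3.468*j^2 - 2.2988*j + 2.0586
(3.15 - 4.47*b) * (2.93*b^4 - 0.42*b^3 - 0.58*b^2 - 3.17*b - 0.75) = -13.0971*b^5 + 11.1069*b^4 + 1.2696*b^3 + 12.3429*b^2 - 6.633*b - 2.3625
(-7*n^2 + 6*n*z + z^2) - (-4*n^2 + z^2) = -3*n^2 + 6*n*z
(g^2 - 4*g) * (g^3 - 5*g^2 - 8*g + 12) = g^5 - 9*g^4 + 12*g^3 + 44*g^2 - 48*g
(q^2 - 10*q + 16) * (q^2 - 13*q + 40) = q^4 - 23*q^3 + 186*q^2 - 608*q + 640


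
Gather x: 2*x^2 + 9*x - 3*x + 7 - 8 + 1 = 2*x^2 + 6*x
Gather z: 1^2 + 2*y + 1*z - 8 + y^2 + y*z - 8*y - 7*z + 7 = y^2 - 6*y + z*(y - 6)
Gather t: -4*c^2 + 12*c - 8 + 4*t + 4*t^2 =-4*c^2 + 12*c + 4*t^2 + 4*t - 8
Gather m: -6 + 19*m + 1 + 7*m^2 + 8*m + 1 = 7*m^2 + 27*m - 4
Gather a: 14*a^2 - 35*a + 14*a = 14*a^2 - 21*a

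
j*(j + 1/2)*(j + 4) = j^3 + 9*j^2/2 + 2*j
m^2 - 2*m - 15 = (m - 5)*(m + 3)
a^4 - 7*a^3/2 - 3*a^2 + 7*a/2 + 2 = (a - 4)*(a - 1)*(a + 1/2)*(a + 1)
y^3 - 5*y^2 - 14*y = y*(y - 7)*(y + 2)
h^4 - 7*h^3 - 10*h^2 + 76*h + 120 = (h - 6)*(h - 5)*(h + 2)^2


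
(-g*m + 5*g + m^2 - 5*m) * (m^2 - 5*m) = -g*m^3 + 10*g*m^2 - 25*g*m + m^4 - 10*m^3 + 25*m^2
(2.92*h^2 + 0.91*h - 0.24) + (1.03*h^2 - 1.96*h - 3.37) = 3.95*h^2 - 1.05*h - 3.61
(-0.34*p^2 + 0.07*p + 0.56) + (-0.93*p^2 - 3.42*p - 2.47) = -1.27*p^2 - 3.35*p - 1.91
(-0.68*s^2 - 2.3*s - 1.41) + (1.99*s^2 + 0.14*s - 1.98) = 1.31*s^2 - 2.16*s - 3.39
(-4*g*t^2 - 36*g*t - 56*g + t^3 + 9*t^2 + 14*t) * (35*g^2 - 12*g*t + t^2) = -140*g^3*t^2 - 1260*g^3*t - 1960*g^3 + 83*g^2*t^3 + 747*g^2*t^2 + 1162*g^2*t - 16*g*t^4 - 144*g*t^3 - 224*g*t^2 + t^5 + 9*t^4 + 14*t^3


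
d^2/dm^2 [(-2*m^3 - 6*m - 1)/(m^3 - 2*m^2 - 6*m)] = 4*(-2*m^6 - 27*m^5 + 15*m^4 - 58*m^3 + 3*m^2 - 18*m - 18)/(m^3*(m^6 - 6*m^5 - 6*m^4 + 64*m^3 + 36*m^2 - 216*m - 216))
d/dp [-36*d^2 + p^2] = 2*p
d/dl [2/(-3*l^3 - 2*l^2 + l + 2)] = 2*(9*l^2 + 4*l - 1)/(3*l^3 + 2*l^2 - l - 2)^2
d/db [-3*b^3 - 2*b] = -9*b^2 - 2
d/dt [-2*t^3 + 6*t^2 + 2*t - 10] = -6*t^2 + 12*t + 2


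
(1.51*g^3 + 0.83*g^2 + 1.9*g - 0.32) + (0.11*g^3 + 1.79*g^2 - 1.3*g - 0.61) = 1.62*g^3 + 2.62*g^2 + 0.6*g - 0.93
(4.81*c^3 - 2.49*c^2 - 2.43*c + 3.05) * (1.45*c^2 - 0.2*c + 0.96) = 6.9745*c^5 - 4.5725*c^4 + 1.5921*c^3 + 2.5181*c^2 - 2.9428*c + 2.928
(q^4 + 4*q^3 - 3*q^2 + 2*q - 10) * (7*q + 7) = 7*q^5 + 35*q^4 + 7*q^3 - 7*q^2 - 56*q - 70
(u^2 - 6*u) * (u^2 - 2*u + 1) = u^4 - 8*u^3 + 13*u^2 - 6*u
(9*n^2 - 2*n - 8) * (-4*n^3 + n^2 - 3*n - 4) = -36*n^5 + 17*n^4 + 3*n^3 - 38*n^2 + 32*n + 32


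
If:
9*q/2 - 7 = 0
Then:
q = 14/9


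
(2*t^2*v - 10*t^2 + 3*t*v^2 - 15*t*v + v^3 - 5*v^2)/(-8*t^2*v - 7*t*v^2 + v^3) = (-2*t*v + 10*t - v^2 + 5*v)/(v*(8*t - v))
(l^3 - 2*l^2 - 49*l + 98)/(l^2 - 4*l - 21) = (l^2 + 5*l - 14)/(l + 3)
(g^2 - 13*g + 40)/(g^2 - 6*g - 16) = (g - 5)/(g + 2)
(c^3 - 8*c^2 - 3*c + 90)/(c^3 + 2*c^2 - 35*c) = (c^2 - 3*c - 18)/(c*(c + 7))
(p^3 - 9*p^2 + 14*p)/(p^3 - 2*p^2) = (p - 7)/p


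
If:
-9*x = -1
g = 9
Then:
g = 9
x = 1/9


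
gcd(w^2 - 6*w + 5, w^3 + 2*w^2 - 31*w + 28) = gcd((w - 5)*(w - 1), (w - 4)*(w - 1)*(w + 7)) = w - 1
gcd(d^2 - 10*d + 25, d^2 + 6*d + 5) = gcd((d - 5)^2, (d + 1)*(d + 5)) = 1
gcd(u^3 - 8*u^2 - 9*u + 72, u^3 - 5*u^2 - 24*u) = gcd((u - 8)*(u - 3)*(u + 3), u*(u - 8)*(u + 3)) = u^2 - 5*u - 24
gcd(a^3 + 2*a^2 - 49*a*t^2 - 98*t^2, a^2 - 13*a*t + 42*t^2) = -a + 7*t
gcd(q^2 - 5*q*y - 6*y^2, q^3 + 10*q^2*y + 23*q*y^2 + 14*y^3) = q + y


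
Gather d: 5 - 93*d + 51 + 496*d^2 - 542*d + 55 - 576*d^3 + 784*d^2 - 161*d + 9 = -576*d^3 + 1280*d^2 - 796*d + 120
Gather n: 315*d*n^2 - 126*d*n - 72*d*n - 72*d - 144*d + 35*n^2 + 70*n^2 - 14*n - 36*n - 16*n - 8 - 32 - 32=-216*d + n^2*(315*d + 105) + n*(-198*d - 66) - 72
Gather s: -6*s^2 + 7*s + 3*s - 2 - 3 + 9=-6*s^2 + 10*s + 4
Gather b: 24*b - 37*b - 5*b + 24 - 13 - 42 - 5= -18*b - 36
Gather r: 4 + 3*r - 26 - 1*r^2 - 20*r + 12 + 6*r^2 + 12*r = 5*r^2 - 5*r - 10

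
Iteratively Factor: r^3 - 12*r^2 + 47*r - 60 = (r - 5)*(r^2 - 7*r + 12) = (r - 5)*(r - 3)*(r - 4)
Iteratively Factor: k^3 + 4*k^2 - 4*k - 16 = (k + 4)*(k^2 - 4) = (k - 2)*(k + 4)*(k + 2)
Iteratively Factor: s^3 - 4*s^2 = (s - 4)*(s^2) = s*(s - 4)*(s)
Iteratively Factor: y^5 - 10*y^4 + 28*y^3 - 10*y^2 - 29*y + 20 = (y - 4)*(y^4 - 6*y^3 + 4*y^2 + 6*y - 5) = (y - 4)*(y + 1)*(y^3 - 7*y^2 + 11*y - 5) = (y - 4)*(y - 1)*(y + 1)*(y^2 - 6*y + 5) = (y - 5)*(y - 4)*(y - 1)*(y + 1)*(y - 1)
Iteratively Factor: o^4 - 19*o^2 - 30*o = (o - 5)*(o^3 + 5*o^2 + 6*o) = (o - 5)*(o + 3)*(o^2 + 2*o) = o*(o - 5)*(o + 3)*(o + 2)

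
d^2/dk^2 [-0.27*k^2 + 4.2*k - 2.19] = -0.540000000000000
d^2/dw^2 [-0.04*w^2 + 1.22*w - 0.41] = -0.0800000000000000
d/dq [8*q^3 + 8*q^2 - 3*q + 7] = 24*q^2 + 16*q - 3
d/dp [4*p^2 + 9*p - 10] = 8*p + 9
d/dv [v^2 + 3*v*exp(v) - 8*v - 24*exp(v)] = 3*v*exp(v) + 2*v - 21*exp(v) - 8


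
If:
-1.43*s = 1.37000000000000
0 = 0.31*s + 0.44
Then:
No Solution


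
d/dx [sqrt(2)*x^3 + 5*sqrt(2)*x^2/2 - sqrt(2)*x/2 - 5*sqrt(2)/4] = sqrt(2)*(6*x^2 + 10*x - 1)/2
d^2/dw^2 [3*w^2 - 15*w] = 6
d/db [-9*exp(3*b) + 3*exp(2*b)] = (6 - 27*exp(b))*exp(2*b)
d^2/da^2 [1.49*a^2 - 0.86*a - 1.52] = 2.98000000000000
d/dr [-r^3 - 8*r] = -3*r^2 - 8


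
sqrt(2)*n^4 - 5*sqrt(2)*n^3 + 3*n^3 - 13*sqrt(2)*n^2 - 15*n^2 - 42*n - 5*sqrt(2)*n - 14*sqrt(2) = (n - 7)*(n + 2)*(n + sqrt(2))*(sqrt(2)*n + 1)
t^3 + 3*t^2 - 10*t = t*(t - 2)*(t + 5)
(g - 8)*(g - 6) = g^2 - 14*g + 48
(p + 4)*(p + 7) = p^2 + 11*p + 28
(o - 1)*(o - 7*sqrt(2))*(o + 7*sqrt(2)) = o^3 - o^2 - 98*o + 98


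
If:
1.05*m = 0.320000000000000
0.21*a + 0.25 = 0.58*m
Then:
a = -0.35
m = 0.30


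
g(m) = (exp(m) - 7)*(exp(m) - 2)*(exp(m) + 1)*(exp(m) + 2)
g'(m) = (exp(m) - 7)*(exp(m) - 2)*(exp(m) + 1)*exp(m) + (exp(m) - 7)*(exp(m) - 2)*(exp(m) + 2)*exp(m) + (exp(m) - 7)*(exp(m) + 1)*(exp(m) + 2)*exp(m) + (exp(m) - 2)*(exp(m) + 1)*(exp(m) + 2)*exp(m) = (4*exp(3*m) - 18*exp(2*m) - 22*exp(m) + 24)*exp(m)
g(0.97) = -46.95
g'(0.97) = -226.51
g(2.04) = 330.97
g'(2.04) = 4688.56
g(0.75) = -7.33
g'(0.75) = -138.23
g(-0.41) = 37.52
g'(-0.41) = 1.75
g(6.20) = 58232124910.80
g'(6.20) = 233651647274.03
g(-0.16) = 37.28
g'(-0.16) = -4.55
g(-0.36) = 37.59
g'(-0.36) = 0.87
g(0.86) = -24.71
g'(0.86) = -178.94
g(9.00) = 4308038535606425.94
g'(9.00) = 17235347875805101.53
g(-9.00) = 28.00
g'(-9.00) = 0.00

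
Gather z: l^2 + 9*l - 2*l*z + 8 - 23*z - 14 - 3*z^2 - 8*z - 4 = l^2 + 9*l - 3*z^2 + z*(-2*l - 31) - 10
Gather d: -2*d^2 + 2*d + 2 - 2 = -2*d^2 + 2*d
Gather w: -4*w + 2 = 2 - 4*w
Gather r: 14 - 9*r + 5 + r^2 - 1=r^2 - 9*r + 18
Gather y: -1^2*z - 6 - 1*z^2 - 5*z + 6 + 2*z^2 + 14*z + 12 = z^2 + 8*z + 12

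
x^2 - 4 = (x - 2)*(x + 2)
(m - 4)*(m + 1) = m^2 - 3*m - 4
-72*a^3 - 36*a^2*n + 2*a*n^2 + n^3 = (-6*a + n)*(2*a + n)*(6*a + n)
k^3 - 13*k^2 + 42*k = k*(k - 7)*(k - 6)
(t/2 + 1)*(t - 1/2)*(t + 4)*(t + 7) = t^4/2 + 25*t^3/4 + 87*t^2/4 + 31*t/2 - 14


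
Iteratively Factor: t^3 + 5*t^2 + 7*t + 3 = (t + 1)*(t^2 + 4*t + 3) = (t + 1)^2*(t + 3)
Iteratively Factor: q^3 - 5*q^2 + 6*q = (q)*(q^2 - 5*q + 6) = q*(q - 2)*(q - 3)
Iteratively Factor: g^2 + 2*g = (g)*(g + 2)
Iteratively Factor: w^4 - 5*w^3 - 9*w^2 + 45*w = (w + 3)*(w^3 - 8*w^2 + 15*w) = (w - 5)*(w + 3)*(w^2 - 3*w) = (w - 5)*(w - 3)*(w + 3)*(w)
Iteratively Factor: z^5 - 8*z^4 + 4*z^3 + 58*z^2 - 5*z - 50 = (z + 1)*(z^4 - 9*z^3 + 13*z^2 + 45*z - 50) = (z + 1)*(z + 2)*(z^3 - 11*z^2 + 35*z - 25) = (z - 1)*(z + 1)*(z + 2)*(z^2 - 10*z + 25) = (z - 5)*(z - 1)*(z + 1)*(z + 2)*(z - 5)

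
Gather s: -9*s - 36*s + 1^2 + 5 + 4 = 10 - 45*s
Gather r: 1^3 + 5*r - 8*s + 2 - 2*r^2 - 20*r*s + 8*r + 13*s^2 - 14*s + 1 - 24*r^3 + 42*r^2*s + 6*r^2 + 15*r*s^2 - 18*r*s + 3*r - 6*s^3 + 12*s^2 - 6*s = -24*r^3 + r^2*(42*s + 4) + r*(15*s^2 - 38*s + 16) - 6*s^3 + 25*s^2 - 28*s + 4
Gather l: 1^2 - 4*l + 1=2 - 4*l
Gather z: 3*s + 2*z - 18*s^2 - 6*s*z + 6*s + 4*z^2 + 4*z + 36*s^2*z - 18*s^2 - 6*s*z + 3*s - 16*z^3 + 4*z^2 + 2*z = -36*s^2 + 12*s - 16*z^3 + 8*z^2 + z*(36*s^2 - 12*s + 8)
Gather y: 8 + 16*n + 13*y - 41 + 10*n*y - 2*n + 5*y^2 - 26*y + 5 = 14*n + 5*y^2 + y*(10*n - 13) - 28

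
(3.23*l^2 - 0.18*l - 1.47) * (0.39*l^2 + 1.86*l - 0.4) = 1.2597*l^4 + 5.9376*l^3 - 2.2001*l^2 - 2.6622*l + 0.588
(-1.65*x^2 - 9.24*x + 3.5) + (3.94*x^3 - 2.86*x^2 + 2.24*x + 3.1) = 3.94*x^3 - 4.51*x^2 - 7.0*x + 6.6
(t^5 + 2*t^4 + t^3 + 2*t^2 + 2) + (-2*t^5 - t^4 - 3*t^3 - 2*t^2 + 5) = -t^5 + t^4 - 2*t^3 + 7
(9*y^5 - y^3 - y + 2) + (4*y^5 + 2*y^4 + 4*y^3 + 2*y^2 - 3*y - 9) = 13*y^5 + 2*y^4 + 3*y^3 + 2*y^2 - 4*y - 7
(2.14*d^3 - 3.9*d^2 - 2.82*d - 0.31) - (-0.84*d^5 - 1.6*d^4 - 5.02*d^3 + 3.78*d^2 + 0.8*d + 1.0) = 0.84*d^5 + 1.6*d^4 + 7.16*d^3 - 7.68*d^2 - 3.62*d - 1.31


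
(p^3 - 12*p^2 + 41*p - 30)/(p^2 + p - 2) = (p^2 - 11*p + 30)/(p + 2)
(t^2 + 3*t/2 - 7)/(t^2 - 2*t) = (t + 7/2)/t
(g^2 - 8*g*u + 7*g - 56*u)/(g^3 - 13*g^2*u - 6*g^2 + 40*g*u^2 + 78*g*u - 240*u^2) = (-g - 7)/(-g^2 + 5*g*u + 6*g - 30*u)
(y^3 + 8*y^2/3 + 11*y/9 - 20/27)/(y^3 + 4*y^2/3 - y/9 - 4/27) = (3*y + 5)/(3*y + 1)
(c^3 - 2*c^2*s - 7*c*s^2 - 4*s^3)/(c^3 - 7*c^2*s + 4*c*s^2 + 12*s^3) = (c^2 - 3*c*s - 4*s^2)/(c^2 - 8*c*s + 12*s^2)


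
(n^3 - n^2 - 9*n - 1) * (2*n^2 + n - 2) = 2*n^5 - n^4 - 21*n^3 - 9*n^2 + 17*n + 2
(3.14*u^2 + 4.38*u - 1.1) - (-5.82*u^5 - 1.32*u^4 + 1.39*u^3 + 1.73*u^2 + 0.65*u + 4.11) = 5.82*u^5 + 1.32*u^4 - 1.39*u^3 + 1.41*u^2 + 3.73*u - 5.21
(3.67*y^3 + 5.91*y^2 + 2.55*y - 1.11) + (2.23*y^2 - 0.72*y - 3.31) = 3.67*y^3 + 8.14*y^2 + 1.83*y - 4.42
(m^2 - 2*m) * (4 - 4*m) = -4*m^3 + 12*m^2 - 8*m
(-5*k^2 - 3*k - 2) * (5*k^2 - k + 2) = -25*k^4 - 10*k^3 - 17*k^2 - 4*k - 4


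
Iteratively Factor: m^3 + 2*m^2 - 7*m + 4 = (m - 1)*(m^2 + 3*m - 4) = (m - 1)*(m + 4)*(m - 1)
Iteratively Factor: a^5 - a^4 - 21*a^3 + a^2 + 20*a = (a - 5)*(a^4 + 4*a^3 - a^2 - 4*a) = a*(a - 5)*(a^3 + 4*a^2 - a - 4) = a*(a - 5)*(a - 1)*(a^2 + 5*a + 4) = a*(a - 5)*(a - 1)*(a + 4)*(a + 1)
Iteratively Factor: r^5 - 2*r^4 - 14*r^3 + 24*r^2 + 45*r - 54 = (r - 3)*(r^4 + r^3 - 11*r^2 - 9*r + 18) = (r - 3)^2*(r^3 + 4*r^2 + r - 6) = (r - 3)^2*(r - 1)*(r^2 + 5*r + 6) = (r - 3)^2*(r - 1)*(r + 3)*(r + 2)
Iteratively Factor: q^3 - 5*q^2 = (q)*(q^2 - 5*q) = q^2*(q - 5)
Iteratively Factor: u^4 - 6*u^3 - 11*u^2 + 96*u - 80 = (u - 5)*(u^3 - u^2 - 16*u + 16) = (u - 5)*(u + 4)*(u^2 - 5*u + 4) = (u - 5)*(u - 4)*(u + 4)*(u - 1)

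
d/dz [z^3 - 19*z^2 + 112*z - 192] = 3*z^2 - 38*z + 112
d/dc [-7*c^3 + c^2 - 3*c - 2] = -21*c^2 + 2*c - 3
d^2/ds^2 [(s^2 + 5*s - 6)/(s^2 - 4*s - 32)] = 6*(3*s^3 + 26*s^2 + 184*s + 32)/(s^6 - 12*s^5 - 48*s^4 + 704*s^3 + 1536*s^2 - 12288*s - 32768)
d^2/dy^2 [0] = 0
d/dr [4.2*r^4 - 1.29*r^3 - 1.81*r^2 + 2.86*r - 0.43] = 16.8*r^3 - 3.87*r^2 - 3.62*r + 2.86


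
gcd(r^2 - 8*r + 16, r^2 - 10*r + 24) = r - 4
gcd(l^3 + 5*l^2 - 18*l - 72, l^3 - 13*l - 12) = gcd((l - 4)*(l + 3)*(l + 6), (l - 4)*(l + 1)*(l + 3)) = l^2 - l - 12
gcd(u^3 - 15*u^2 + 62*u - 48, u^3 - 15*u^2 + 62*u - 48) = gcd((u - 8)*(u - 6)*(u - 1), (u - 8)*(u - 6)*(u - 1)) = u^3 - 15*u^2 + 62*u - 48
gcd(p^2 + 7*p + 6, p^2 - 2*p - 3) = p + 1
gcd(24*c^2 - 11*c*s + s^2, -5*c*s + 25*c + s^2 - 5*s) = 1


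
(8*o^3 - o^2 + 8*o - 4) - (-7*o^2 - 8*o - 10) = 8*o^3 + 6*o^2 + 16*o + 6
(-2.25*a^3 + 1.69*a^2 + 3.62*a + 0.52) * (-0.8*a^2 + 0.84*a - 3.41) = 1.8*a^5 - 3.242*a^4 + 6.1961*a^3 - 3.1381*a^2 - 11.9074*a - 1.7732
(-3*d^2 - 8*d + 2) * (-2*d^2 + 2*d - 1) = 6*d^4 + 10*d^3 - 17*d^2 + 12*d - 2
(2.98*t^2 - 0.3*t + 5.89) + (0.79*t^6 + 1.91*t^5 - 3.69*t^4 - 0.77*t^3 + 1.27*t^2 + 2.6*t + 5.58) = 0.79*t^6 + 1.91*t^5 - 3.69*t^4 - 0.77*t^3 + 4.25*t^2 + 2.3*t + 11.47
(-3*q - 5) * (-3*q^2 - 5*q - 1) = 9*q^3 + 30*q^2 + 28*q + 5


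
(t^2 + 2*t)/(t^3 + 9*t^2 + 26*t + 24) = t/(t^2 + 7*t + 12)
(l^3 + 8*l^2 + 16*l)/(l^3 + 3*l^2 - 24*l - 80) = l/(l - 5)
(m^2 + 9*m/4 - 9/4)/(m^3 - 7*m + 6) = (m - 3/4)/(m^2 - 3*m + 2)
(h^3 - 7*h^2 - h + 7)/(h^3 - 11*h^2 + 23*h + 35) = (h - 1)/(h - 5)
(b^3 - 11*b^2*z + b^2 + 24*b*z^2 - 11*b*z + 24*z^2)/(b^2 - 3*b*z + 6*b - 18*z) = (b^2 - 8*b*z + b - 8*z)/(b + 6)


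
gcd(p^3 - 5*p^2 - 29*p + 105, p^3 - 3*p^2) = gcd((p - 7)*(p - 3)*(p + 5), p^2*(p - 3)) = p - 3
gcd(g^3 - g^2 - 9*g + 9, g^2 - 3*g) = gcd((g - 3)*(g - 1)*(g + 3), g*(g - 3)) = g - 3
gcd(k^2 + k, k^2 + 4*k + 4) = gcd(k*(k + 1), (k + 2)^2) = 1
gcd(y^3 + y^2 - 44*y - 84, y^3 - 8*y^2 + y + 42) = y^2 - 5*y - 14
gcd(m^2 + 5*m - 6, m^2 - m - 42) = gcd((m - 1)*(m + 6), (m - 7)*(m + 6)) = m + 6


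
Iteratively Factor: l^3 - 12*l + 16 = (l + 4)*(l^2 - 4*l + 4) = (l - 2)*(l + 4)*(l - 2)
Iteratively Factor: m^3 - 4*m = (m - 2)*(m^2 + 2*m) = m*(m - 2)*(m + 2)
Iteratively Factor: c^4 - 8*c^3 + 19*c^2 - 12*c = (c - 3)*(c^3 - 5*c^2 + 4*c) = (c - 3)*(c - 1)*(c^2 - 4*c) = (c - 4)*(c - 3)*(c - 1)*(c)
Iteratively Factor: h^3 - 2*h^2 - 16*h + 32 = (h + 4)*(h^2 - 6*h + 8) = (h - 4)*(h + 4)*(h - 2)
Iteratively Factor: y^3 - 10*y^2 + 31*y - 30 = (y - 5)*(y^2 - 5*y + 6) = (y - 5)*(y - 3)*(y - 2)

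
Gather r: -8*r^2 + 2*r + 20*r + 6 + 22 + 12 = -8*r^2 + 22*r + 40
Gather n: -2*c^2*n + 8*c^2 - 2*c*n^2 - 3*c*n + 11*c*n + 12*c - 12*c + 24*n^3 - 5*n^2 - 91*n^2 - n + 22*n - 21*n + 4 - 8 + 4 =8*c^2 + 24*n^3 + n^2*(-2*c - 96) + n*(-2*c^2 + 8*c)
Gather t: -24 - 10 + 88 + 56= 110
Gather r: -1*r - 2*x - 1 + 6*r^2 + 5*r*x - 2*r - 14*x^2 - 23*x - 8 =6*r^2 + r*(5*x - 3) - 14*x^2 - 25*x - 9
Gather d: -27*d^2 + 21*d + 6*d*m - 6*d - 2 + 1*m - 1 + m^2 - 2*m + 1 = -27*d^2 + d*(6*m + 15) + m^2 - m - 2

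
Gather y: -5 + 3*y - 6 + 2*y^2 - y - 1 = 2*y^2 + 2*y - 12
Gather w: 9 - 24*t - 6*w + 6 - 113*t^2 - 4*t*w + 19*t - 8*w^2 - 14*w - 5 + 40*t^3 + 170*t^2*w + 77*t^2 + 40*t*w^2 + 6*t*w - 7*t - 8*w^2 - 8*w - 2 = 40*t^3 - 36*t^2 - 12*t + w^2*(40*t - 16) + w*(170*t^2 + 2*t - 28) + 8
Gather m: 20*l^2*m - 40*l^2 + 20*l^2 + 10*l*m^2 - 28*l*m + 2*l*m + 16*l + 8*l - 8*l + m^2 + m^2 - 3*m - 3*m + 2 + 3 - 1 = -20*l^2 + 16*l + m^2*(10*l + 2) + m*(20*l^2 - 26*l - 6) + 4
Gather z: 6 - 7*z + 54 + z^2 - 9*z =z^2 - 16*z + 60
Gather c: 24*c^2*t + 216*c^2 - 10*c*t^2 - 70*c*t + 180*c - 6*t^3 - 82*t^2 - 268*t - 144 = c^2*(24*t + 216) + c*(-10*t^2 - 70*t + 180) - 6*t^3 - 82*t^2 - 268*t - 144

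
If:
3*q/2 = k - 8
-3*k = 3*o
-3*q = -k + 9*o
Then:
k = -2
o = 2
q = -20/3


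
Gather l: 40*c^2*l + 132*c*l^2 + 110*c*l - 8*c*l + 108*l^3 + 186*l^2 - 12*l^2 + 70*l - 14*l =108*l^3 + l^2*(132*c + 174) + l*(40*c^2 + 102*c + 56)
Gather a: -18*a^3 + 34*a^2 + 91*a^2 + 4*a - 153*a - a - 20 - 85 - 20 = -18*a^3 + 125*a^2 - 150*a - 125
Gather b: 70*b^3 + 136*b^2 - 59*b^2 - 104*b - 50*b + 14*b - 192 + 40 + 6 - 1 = 70*b^3 + 77*b^2 - 140*b - 147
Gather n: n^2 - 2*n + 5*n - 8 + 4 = n^2 + 3*n - 4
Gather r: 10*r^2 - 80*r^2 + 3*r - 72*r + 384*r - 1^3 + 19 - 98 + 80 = -70*r^2 + 315*r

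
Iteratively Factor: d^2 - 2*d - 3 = (d - 3)*(d + 1)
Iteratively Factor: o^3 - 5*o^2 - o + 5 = (o + 1)*(o^2 - 6*o + 5) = (o - 5)*(o + 1)*(o - 1)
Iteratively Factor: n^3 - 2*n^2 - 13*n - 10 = (n + 2)*(n^2 - 4*n - 5) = (n - 5)*(n + 2)*(n + 1)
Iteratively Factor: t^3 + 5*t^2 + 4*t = (t + 1)*(t^2 + 4*t) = t*(t + 1)*(t + 4)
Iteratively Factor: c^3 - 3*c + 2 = (c - 1)*(c^2 + c - 2) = (c - 1)^2*(c + 2)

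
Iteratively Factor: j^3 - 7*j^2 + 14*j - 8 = (j - 1)*(j^2 - 6*j + 8) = (j - 2)*(j - 1)*(j - 4)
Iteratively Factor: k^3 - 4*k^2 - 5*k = (k + 1)*(k^2 - 5*k) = (k - 5)*(k + 1)*(k)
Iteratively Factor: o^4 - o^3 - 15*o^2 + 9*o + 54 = (o - 3)*(o^3 + 2*o^2 - 9*o - 18) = (o - 3)*(o + 2)*(o^2 - 9) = (o - 3)^2*(o + 2)*(o + 3)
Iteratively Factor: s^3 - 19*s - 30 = (s + 2)*(s^2 - 2*s - 15) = (s - 5)*(s + 2)*(s + 3)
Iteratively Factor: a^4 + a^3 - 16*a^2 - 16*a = (a + 1)*(a^3 - 16*a) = a*(a + 1)*(a^2 - 16) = a*(a + 1)*(a + 4)*(a - 4)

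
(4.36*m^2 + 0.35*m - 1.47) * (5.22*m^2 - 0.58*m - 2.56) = 22.7592*m^4 - 0.7018*m^3 - 19.038*m^2 - 0.0434*m + 3.7632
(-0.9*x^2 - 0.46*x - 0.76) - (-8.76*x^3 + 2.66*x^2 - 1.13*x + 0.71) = 8.76*x^3 - 3.56*x^2 + 0.67*x - 1.47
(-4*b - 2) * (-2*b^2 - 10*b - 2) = 8*b^3 + 44*b^2 + 28*b + 4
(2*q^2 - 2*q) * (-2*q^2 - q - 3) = -4*q^4 + 2*q^3 - 4*q^2 + 6*q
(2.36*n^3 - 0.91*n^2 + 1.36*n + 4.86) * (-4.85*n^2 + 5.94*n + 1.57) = -11.446*n^5 + 18.4319*n^4 - 8.2962*n^3 - 16.9213*n^2 + 31.0036*n + 7.6302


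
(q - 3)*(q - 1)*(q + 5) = q^3 + q^2 - 17*q + 15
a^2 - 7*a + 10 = (a - 5)*(a - 2)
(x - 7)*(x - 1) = x^2 - 8*x + 7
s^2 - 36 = (s - 6)*(s + 6)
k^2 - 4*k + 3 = (k - 3)*(k - 1)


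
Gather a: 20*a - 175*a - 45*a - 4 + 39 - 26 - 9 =-200*a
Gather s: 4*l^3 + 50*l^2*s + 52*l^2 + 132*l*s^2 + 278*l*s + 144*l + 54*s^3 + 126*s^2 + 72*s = 4*l^3 + 52*l^2 + 144*l + 54*s^3 + s^2*(132*l + 126) + s*(50*l^2 + 278*l + 72)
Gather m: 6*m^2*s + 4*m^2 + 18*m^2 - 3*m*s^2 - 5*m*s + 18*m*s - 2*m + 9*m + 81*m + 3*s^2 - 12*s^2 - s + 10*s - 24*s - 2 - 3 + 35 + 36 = m^2*(6*s + 22) + m*(-3*s^2 + 13*s + 88) - 9*s^2 - 15*s + 66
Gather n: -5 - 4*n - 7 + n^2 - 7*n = n^2 - 11*n - 12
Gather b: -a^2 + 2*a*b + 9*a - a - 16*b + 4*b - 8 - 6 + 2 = -a^2 + 8*a + b*(2*a - 12) - 12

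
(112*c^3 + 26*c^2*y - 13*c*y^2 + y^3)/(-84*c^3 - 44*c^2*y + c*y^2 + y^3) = (-8*c + y)/(6*c + y)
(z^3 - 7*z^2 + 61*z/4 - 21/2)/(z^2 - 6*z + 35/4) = (2*z^2 - 7*z + 6)/(2*z - 5)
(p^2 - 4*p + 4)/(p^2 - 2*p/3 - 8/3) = 3*(p - 2)/(3*p + 4)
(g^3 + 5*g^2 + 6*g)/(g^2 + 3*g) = g + 2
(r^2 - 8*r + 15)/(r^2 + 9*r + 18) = (r^2 - 8*r + 15)/(r^2 + 9*r + 18)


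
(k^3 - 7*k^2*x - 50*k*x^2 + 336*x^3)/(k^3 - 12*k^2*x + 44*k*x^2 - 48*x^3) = (k^2 - k*x - 56*x^2)/(k^2 - 6*k*x + 8*x^2)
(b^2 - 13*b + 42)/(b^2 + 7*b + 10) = (b^2 - 13*b + 42)/(b^2 + 7*b + 10)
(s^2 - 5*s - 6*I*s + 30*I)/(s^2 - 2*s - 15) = (s - 6*I)/(s + 3)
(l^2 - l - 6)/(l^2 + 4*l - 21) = (l + 2)/(l + 7)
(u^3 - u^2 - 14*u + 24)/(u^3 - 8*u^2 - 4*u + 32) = (u^2 + u - 12)/(u^2 - 6*u - 16)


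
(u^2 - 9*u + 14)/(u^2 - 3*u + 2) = (u - 7)/(u - 1)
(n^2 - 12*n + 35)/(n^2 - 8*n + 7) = (n - 5)/(n - 1)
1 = 1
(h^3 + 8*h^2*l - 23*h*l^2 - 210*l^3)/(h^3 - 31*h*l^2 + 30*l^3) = (h + 7*l)/(h - l)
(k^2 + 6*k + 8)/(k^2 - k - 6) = (k + 4)/(k - 3)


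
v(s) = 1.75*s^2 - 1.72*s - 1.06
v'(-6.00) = -22.72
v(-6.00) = 72.26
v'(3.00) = 8.78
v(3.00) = 9.53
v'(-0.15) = -2.24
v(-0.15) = -0.76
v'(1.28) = 2.76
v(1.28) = -0.39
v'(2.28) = 6.26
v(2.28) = 4.12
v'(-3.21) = -12.96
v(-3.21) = 22.49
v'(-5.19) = -19.88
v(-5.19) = 55.00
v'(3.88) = 11.86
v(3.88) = 18.61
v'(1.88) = 4.86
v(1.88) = 1.89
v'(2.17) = 5.88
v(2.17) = 3.45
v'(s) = 3.5*s - 1.72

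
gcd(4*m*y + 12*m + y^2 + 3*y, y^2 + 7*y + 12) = y + 3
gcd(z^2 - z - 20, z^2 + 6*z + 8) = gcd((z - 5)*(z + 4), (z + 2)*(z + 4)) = z + 4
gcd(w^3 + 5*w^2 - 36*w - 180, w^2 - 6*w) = w - 6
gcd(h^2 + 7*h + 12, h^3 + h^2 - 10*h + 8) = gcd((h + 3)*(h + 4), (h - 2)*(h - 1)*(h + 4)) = h + 4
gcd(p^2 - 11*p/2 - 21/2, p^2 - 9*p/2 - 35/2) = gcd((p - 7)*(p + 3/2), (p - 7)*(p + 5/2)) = p - 7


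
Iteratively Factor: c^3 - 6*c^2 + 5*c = (c - 1)*(c^2 - 5*c) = (c - 5)*(c - 1)*(c)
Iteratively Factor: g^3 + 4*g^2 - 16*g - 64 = (g + 4)*(g^2 - 16) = (g + 4)^2*(g - 4)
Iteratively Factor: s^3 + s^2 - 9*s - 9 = (s + 1)*(s^2 - 9) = (s - 3)*(s + 1)*(s + 3)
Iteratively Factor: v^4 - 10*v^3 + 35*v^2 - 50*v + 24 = (v - 3)*(v^3 - 7*v^2 + 14*v - 8) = (v - 3)*(v - 1)*(v^2 - 6*v + 8) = (v - 4)*(v - 3)*(v - 1)*(v - 2)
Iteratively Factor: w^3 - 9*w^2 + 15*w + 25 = (w - 5)*(w^2 - 4*w - 5) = (w - 5)*(w + 1)*(w - 5)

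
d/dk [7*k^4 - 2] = 28*k^3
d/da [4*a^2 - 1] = 8*a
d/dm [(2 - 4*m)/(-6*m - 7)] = 40/(6*m + 7)^2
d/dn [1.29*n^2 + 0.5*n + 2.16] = 2.58*n + 0.5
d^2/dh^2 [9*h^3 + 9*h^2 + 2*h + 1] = 54*h + 18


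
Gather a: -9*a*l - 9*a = a*(-9*l - 9)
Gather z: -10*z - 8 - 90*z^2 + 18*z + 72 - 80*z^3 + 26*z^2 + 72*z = -80*z^3 - 64*z^2 + 80*z + 64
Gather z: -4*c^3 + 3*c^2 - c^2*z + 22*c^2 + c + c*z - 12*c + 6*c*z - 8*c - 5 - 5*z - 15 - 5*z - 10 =-4*c^3 + 25*c^2 - 19*c + z*(-c^2 + 7*c - 10) - 30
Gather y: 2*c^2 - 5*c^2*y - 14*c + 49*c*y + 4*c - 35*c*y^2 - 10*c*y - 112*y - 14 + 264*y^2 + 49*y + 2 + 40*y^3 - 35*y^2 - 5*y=2*c^2 - 10*c + 40*y^3 + y^2*(229 - 35*c) + y*(-5*c^2 + 39*c - 68) - 12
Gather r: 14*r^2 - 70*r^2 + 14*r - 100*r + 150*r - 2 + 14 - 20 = -56*r^2 + 64*r - 8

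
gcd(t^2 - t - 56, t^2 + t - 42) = t + 7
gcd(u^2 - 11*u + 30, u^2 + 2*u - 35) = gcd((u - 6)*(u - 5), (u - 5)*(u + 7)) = u - 5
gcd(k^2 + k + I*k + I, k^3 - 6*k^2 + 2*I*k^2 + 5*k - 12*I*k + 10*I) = 1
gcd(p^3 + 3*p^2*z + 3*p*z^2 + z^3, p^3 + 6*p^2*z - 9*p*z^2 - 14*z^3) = p + z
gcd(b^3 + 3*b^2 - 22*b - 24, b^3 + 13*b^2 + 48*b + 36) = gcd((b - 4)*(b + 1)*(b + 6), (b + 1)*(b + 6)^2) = b^2 + 7*b + 6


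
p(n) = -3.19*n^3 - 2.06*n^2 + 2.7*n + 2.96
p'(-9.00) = -735.39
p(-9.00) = 2137.31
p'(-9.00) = -735.39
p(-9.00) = 2137.31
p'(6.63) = -445.28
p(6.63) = -999.37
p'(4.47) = -206.93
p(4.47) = -311.05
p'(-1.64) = -16.28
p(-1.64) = 7.06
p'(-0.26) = 3.12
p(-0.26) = 2.17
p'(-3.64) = -109.10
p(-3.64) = 119.69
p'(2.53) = -68.98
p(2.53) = -55.05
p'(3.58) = -134.70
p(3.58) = -160.14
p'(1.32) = -19.41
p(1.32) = -4.40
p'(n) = -9.57*n^2 - 4.12*n + 2.7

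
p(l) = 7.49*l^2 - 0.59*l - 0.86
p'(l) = 14.98*l - 0.59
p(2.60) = 48.24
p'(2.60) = 38.36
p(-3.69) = 103.30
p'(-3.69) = -55.87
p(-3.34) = 84.67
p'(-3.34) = -50.62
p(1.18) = 8.87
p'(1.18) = 17.09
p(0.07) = -0.86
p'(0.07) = 0.46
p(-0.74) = 3.68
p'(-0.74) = -11.68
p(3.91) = 111.34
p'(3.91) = 57.98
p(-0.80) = 4.41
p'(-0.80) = -12.57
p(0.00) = -0.86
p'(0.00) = -0.59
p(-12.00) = 1084.78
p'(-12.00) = -180.35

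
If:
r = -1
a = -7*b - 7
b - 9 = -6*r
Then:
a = -112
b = 15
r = -1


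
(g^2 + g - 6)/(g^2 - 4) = (g + 3)/(g + 2)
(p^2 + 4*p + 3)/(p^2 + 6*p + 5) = (p + 3)/(p + 5)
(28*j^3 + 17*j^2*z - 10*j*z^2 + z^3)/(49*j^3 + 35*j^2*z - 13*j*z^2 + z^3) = (-4*j + z)/(-7*j + z)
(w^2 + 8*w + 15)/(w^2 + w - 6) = (w + 5)/(w - 2)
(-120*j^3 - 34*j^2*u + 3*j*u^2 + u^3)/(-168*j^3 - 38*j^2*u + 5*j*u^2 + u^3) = (5*j + u)/(7*j + u)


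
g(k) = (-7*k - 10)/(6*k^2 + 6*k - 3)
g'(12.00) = 0.01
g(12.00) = -0.10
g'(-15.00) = 0.00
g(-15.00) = 0.08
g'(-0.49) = 1.59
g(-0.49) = 1.46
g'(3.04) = 0.17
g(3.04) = -0.44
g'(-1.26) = -3.29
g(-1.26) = 1.14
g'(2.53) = 0.26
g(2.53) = -0.55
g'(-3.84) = 0.06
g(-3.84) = 0.27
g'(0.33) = 931.38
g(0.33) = 33.58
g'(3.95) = 0.09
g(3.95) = -0.33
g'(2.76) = 0.21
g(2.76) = -0.49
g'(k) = (-12*k - 6)*(-7*k - 10)/(6*k^2 + 6*k - 3)^2 - 7/(6*k^2 + 6*k - 3) = (14*k^2 + 40*k + 27)/(3*(4*k^4 + 8*k^3 - 4*k + 1))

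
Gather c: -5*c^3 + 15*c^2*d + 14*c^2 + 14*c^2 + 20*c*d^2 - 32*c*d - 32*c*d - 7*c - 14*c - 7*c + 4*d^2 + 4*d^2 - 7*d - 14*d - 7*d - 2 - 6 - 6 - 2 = -5*c^3 + c^2*(15*d + 28) + c*(20*d^2 - 64*d - 28) + 8*d^2 - 28*d - 16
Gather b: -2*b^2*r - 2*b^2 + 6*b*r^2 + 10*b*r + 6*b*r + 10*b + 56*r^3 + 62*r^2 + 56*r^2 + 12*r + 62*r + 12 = b^2*(-2*r - 2) + b*(6*r^2 + 16*r + 10) + 56*r^3 + 118*r^2 + 74*r + 12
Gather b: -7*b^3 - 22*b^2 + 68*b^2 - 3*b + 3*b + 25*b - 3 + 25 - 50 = -7*b^3 + 46*b^2 + 25*b - 28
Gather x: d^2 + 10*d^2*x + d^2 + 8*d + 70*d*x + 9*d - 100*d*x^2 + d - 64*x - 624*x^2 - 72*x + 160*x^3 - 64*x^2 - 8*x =2*d^2 + 18*d + 160*x^3 + x^2*(-100*d - 688) + x*(10*d^2 + 70*d - 144)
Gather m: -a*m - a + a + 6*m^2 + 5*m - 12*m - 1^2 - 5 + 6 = 6*m^2 + m*(-a - 7)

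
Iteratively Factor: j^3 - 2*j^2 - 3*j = (j - 3)*(j^2 + j) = j*(j - 3)*(j + 1)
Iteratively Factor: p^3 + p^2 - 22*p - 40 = (p - 5)*(p^2 + 6*p + 8) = (p - 5)*(p + 4)*(p + 2)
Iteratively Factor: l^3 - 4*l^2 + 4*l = (l - 2)*(l^2 - 2*l) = (l - 2)^2*(l)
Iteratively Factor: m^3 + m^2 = (m)*(m^2 + m) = m*(m + 1)*(m)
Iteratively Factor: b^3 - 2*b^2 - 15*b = (b)*(b^2 - 2*b - 15) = b*(b - 5)*(b + 3)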